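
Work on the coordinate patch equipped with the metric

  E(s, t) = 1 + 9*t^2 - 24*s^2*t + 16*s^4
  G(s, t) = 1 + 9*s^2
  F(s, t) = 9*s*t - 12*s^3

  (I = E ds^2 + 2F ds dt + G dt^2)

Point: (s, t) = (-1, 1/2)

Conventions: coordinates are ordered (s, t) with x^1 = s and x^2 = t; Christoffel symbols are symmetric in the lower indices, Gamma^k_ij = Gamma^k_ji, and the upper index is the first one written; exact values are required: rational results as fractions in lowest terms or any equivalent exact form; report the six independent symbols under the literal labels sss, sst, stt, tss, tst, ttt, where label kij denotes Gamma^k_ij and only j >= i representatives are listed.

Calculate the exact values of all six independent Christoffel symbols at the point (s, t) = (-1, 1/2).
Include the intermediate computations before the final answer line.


E = 29/4, F = 15/2, G = 10 at the point
E_s = -40, E_t = -15, F_s = -63/2, F_t = -9, G_s = -18, G_t = 0
EG - F^2 = 65/4;  g^inv = (4/65) * [[10, -15/2], [-15/2, 29/4]]
first-kind symbols [ij,l] = (1/2)(d_i g_jl + d_j g_il - d_l g_ij): [ss,s] = E_s/2 = -20, [ss,t] = F_s - E_t/2 = -24, [st,s] = E_t/2 = -15/2, [st,t] = G_s/2 = -9, [tt,s] = F_t - G_s/2 = 0, [tt,t] = G_t/2 = 0
Gamma^s_ij = (G*[ij,s] - F*[ij,t])/(EG - F^2), Gamma^t_ij = (E*[ij,t] - F*[ij,s])/(EG - F^2)

Answer: Gamma_sss = -16/13, Gamma_sst = -6/13, Gamma_stt = 0, Gamma_tss = -96/65, Gamma_tst = -36/65, Gamma_ttt = 0


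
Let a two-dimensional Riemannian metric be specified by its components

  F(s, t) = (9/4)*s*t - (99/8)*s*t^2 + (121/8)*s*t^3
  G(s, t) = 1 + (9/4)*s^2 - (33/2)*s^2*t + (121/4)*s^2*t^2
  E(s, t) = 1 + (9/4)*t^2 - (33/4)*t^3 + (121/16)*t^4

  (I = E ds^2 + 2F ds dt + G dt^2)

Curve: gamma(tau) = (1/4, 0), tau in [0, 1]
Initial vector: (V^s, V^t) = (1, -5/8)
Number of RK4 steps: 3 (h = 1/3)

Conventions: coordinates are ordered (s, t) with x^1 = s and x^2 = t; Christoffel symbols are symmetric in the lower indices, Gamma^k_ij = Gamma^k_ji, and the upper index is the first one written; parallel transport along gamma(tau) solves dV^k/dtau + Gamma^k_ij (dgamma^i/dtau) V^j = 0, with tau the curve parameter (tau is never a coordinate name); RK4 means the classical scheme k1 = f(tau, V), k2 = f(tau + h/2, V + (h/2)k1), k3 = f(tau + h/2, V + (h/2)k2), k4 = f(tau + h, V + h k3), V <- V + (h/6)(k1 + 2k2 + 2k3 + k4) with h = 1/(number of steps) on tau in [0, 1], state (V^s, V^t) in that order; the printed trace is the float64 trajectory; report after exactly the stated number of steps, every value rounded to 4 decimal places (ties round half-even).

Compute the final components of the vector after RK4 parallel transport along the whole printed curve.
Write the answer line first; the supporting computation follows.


Answer: V^s = 1.0000, V^t = -0.6250

gamma'(tau) = (0, 0); f(tau, V)^k = -Gamma^k_ij(gamma(tau)) gamma'^i(tau) V^j; h = 1/3; intermediate values shown to 6 dp
curve data and Christoffel symbols at the stage parameters:
  tau = 0.000000: gamma = (0.250000, 0.000000), gamma' = (0.000000, 0.000000); Gamma_sss = 0.000000, Gamma_sst = 0.000000, Gamma_stt = 0.000000, Gamma_tss = 0.000000, Gamma_tst = 0.493151, Gamma_ttt = -0.452055
  tau = 0.166667: gamma = (0.250000, 0.000000), gamma' = (0.000000, 0.000000); Gamma_sss = 0.000000, Gamma_sst = 0.000000, Gamma_stt = 0.000000, Gamma_tss = 0.000000, Gamma_tst = 0.493151, Gamma_ttt = -0.452055
  tau = 0.333333: gamma = (0.250000, 0.000000), gamma' = (0.000000, 0.000000); Gamma_sss = 0.000000, Gamma_sst = 0.000000, Gamma_stt = 0.000000, Gamma_tss = 0.000000, Gamma_tst = 0.493151, Gamma_ttt = -0.452055
  tau = 0.500000: gamma = (0.250000, 0.000000), gamma' = (0.000000, 0.000000); Gamma_sss = 0.000000, Gamma_sst = 0.000000, Gamma_stt = 0.000000, Gamma_tss = 0.000000, Gamma_tst = 0.493151, Gamma_ttt = -0.452055
  tau = 0.666667: gamma = (0.250000, 0.000000), gamma' = (0.000000, 0.000000); Gamma_sss = 0.000000, Gamma_sst = 0.000000, Gamma_stt = 0.000000, Gamma_tss = 0.000000, Gamma_tst = 0.493151, Gamma_ttt = -0.452055
  tau = 0.833333: gamma = (0.250000, 0.000000), gamma' = (0.000000, 0.000000); Gamma_sss = 0.000000, Gamma_sst = 0.000000, Gamma_stt = 0.000000, Gamma_tss = 0.000000, Gamma_tst = 0.493151, Gamma_ttt = -0.452055
  tau = 1.000000: gamma = (0.250000, 0.000000), gamma' = (0.000000, 0.000000); Gamma_sss = 0.000000, Gamma_sst = 0.000000, Gamma_stt = 0.000000, Gamma_tss = 0.000000, Gamma_tst = 0.493151, Gamma_ttt = -0.452055
step 0: V^s = 1.0000, V^t = -0.6250
step 1: k1 = (0.000000, 0.000000), k2 = (0.000000, 0.000000), k3 = (0.000000, 0.000000), k4 = (0.000000, 0.000000); V <- V + (h/6)(k1 + 2k2 + 2k3 + k4): V^s = 1.0000, V^t = -0.6250
step 2: k1 = (0.000000, 0.000000), k2 = (0.000000, 0.000000), k3 = (0.000000, 0.000000), k4 = (0.000000, 0.000000); V <- V + (h/6)(k1 + 2k2 + 2k3 + k4): V^s = 1.0000, V^t = -0.6250
step 3: k1 = (0.000000, 0.000000), k2 = (0.000000, 0.000000), k3 = (0.000000, 0.000000), k4 = (0.000000, 0.000000); V <- V + (h/6)(k1 + 2k2 + 2k3 + k4): V^s = 1.0000, V^t = -0.6250


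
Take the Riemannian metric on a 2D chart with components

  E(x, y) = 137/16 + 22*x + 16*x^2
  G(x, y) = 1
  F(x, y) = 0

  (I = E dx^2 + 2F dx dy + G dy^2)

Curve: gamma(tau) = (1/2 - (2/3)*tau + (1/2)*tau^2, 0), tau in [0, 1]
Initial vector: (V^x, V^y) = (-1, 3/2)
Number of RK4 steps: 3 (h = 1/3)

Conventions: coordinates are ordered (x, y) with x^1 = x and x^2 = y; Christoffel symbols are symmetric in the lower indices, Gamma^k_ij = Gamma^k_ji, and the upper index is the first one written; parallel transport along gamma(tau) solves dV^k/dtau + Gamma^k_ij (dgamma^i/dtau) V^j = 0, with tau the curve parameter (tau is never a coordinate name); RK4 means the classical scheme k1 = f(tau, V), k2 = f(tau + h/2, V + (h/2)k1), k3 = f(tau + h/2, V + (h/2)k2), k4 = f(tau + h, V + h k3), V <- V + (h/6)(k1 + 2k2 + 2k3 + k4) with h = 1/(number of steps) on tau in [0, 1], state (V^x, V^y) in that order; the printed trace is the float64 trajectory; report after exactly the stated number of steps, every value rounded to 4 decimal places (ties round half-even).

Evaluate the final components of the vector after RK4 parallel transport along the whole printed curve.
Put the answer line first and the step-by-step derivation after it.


Answer: V^x = -1.1546, V^y = 1.5000

gamma'(tau) = (-2/3 + tau, 0); f(tau, V)^k = -Gamma^k_ij(gamma(tau)) gamma'^i(tau) V^j; h = 1/3; intermediate values shown to 6 dp
curve data and Christoffel symbols at the stage parameters:
  tau = 0.000000: gamma = (0.500000, 0.000000), gamma' = (-0.666667, 0.000000); Gamma_xxx = 0.806366, Gamma_xxy = 0.000000, Gamma_xyy = 0.000000, Gamma_yxx = 0.000000, Gamma_yxy = 0.000000, Gamma_yyy = 0.000000
  tau = 0.166667: gamma = (0.402778, 0.000000), gamma' = (-0.500000, 0.000000); Gamma_xxx = 0.871382, Gamma_xxy = 0.000000, Gamma_xyy = 0.000000, Gamma_yxx = 0.000000, Gamma_yxy = 0.000000, Gamma_yyy = 0.000000
  tau = 0.333333: gamma = (0.333333, 0.000000), gamma' = (-0.333333, 0.000000); Gamma_xxx = 0.924165, Gamma_xxy = 0.000000, Gamma_xyy = 0.000000, Gamma_yxx = 0.000000, Gamma_yxy = 0.000000, Gamma_yyy = 0.000000
  tau = 0.500000: gamma = (0.291667, 0.000000), gamma' = (-0.166667, 0.000000); Gamma_xxx = 0.958776, Gamma_xxy = 0.000000, Gamma_xyy = 0.000000, Gamma_yxx = 0.000000, Gamma_yxy = 0.000000, Gamma_yyy = 0.000000
  tau = 0.666667: gamma = (0.277778, 0.000000), gamma' = (0.000000, 0.000000); Gamma_xxx = 0.970849, Gamma_xxy = 0.000000, Gamma_xyy = 0.000000, Gamma_yxx = 0.000000, Gamma_yxy = 0.000000, Gamma_yyy = 0.000000
  tau = 0.833333: gamma = (0.291667, 0.000000), gamma' = (0.166667, 0.000000); Gamma_xxx = 0.958776, Gamma_xxy = 0.000000, Gamma_xyy = 0.000000, Gamma_yxx = 0.000000, Gamma_yxy = 0.000000, Gamma_yyy = 0.000000
  tau = 1.000000: gamma = (0.333333, 0.000000), gamma' = (0.333333, 0.000000); Gamma_xxx = 0.924165, Gamma_xxy = 0.000000, Gamma_xyy = 0.000000, Gamma_yxx = 0.000000, Gamma_yxy = 0.000000, Gamma_yyy = 0.000000
step 0: V^x = -1.0000, V^y = 1.5000
step 1: k1 = (-0.537577, 0.000000), k2 = (-0.474727, 0.000000), k3 = (-0.470163, 0.000000), k4 = (-0.356334, 0.000000); V <- V + (h/6)(k1 + 2k2 + 2k3 + k4): V^x = -1.1546, V^y = 1.5000
step 2: k1 = (-0.355696, 0.000000), k2 = (-0.193982, 0.000000), k3 = (-0.189675, 0.000000), k4 = (0.000000, 0.000000); V <- V + (h/6)(k1 + 2k2 + 2k3 + k4): V^x = -1.2170, V^y = 1.5000
step 3: k1 = (0.000000, 0.000000), k2 = (0.194478, 0.000000), k3 = (0.189298, 0.000000), k4 = (0.355477, 0.000000); V <- V + (h/6)(k1 + 2k2 + 2k3 + k4): V^x = -1.1546, V^y = 1.5000


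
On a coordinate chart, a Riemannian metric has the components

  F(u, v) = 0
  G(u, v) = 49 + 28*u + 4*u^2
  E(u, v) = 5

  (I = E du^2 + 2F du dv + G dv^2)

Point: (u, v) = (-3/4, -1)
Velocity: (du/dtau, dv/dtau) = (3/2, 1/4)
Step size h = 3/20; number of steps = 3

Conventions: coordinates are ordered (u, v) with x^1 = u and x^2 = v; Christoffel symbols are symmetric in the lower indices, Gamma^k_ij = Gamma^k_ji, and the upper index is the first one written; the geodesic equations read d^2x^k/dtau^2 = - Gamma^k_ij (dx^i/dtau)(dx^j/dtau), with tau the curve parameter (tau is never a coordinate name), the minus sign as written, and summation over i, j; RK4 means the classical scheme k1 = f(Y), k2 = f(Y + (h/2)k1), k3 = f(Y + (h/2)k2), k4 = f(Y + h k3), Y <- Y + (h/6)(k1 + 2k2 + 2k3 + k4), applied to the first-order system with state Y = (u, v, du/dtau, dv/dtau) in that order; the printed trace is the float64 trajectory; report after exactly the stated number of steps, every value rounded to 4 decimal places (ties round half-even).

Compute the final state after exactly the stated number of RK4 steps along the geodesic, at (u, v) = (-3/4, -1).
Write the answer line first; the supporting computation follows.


Answer: u = -0.0638, v = -0.9099, du/dtau = 1.5446, dv/dtau = 0.1601

f(Y) = (du/dtau, dv/dtau, -Gamma^u_ij Y'^i Y'^j, -Gamma^v_ij Y'^i Y'^j) with the Gammas evaluated at the stage position; h = 0.150000; intermediate values shown to 6 dp
step 0: u = -0.7500, v = -1.0000, du/dtau = 1.5000, dv/dtau = 0.2500
step 1:
  k1: at (u, v) = (-0.750000, -1.000000), (du/dtau, dv/dtau) = (1.500000, 0.250000); Gamma_uuu = 0.000000, Gamma_uuv = 0.000000, Gamma_uvv = -2.200000, Gamma_vuu = 0.000000, Gamma_vuv = 0.363636, Gamma_vvv = 0.000000; k1 = (1.500000, 0.250000, 0.137500, -0.272727)
  k2: at (u, v) = (-0.637500, -0.981250), (du/dtau, dv/dtau) = (1.510312, 0.229545); Gamma_uuu = 0.000000, Gamma_uuv = 0.000000, Gamma_uvv = -2.290000, Gamma_vuu = 0.000000, Gamma_vuv = 0.349345, Gamma_vvv = 0.000000; k2 = (1.510312, 0.229545, 0.120663, -0.242226)
  k3: at (u, v) = (-0.636727, -0.982784), (du/dtau, dv/dtau) = (1.509050, 0.231833); Gamma_uuu = 0.000000, Gamma_uuv = 0.000000, Gamma_uvv = -2.290619, Gamma_vuu = 0.000000, Gamma_vuv = 0.349251, Gamma_vvv = 0.000000; k3 = (1.509050, 0.231833, 0.123113, -0.244369)
  k4: at (u, v) = (-0.523643, -0.965225), (du/dtau, dv/dtau) = (1.518467, 0.213345); Gamma_uuu = 0.000000, Gamma_uuv = 0.000000, Gamma_uvv = -2.381086, Gamma_vuu = 0.000000, Gamma_vuv = 0.335981, Gamma_vvv = 0.000000; k4 = (1.518467, 0.213345, 0.108377, -0.217687)
  Y <- Y + (h/6)(k1 + 2k2 + 2k3 + k4): u = -0.5236, v = -0.9653, du/dtau = 1.5183, dv/dtau = 0.2134
step 2:
  k1: at (u, v) = (-0.523570, -0.965347), (du/dtau, dv/dtau) = (1.518336, 0.213410); Gamma_uuu = 0.000000, Gamma_uuv = 0.000000, Gamma_uvv = -2.381144, Gamma_vuu = 0.000000, Gamma_vuv = 0.335973, Gamma_vvv = 0.000000; k1 = (1.518336, 0.213410, 0.108446, -0.217729)
  k2: at (u, v) = (-0.409695, -0.949342), (du/dtau, dv/dtau) = (1.526469, 0.197080); Gamma_uuu = 0.000000, Gamma_uuv = 0.000000, Gamma_uvv = -2.472244, Gamma_vuu = 0.000000, Gamma_vuv = 0.323593, Gamma_vvv = 0.000000; k2 = (1.526469, 0.197080, 0.096023, -0.194697)
  k3: at (u, v) = (-0.409085, -0.950566), (du/dtau, dv/dtau) = (1.525537, 0.198808); Gamma_uuu = 0.000000, Gamma_uuv = 0.000000, Gamma_uvv = -2.472732, Gamma_vuu = 0.000000, Gamma_vuv = 0.323529, Gamma_vvv = 0.000000; k3 = (1.525537, 0.198808, 0.097733, -0.196245)
  k4: at (u, v) = (-0.294740, -0.935526), (du/dtau, dv/dtau) = (1.532996, 0.183973); Gamma_uuu = 0.000000, Gamma_uuv = 0.000000, Gamma_uvv = -2.564208, Gamma_vuu = 0.000000, Gamma_vuv = 0.311987, Gamma_vvv = 0.000000; k4 = (1.532996, 0.183973, 0.086789, -0.175979)
  Y <- Y + (h/6)(k1 + 2k2 + 2k3 + k4): u = -0.2947, v = -0.9356, du/dtau = 1.5329, dv/dtau = 0.1840
step 3:
  k1: at (u, v) = (-0.294687, -0.935618), (du/dtau, dv/dtau) = (1.532904, 0.184020); Gamma_uuu = 0.000000, Gamma_uuv = 0.000000, Gamma_uvv = -2.564251, Gamma_vuu = 0.000000, Gamma_vuv = 0.311982, Gamma_vvv = 0.000000; k1 = (1.532904, 0.184020, 0.086834, -0.176011)
  k2: at (u, v) = (-0.179719, -0.921817), (du/dtau, dv/dtau) = (1.539417, 0.170819); Gamma_uuu = 0.000000, Gamma_uuv = 0.000000, Gamma_uvv = -2.656225, Gamma_vuu = 0.000000, Gamma_vuv = 0.301179, Gamma_vvv = 0.000000; k2 = (1.539417, 0.170819, 0.077507, -0.158397)
  k3: at (u, v) = (-0.179230, -0.922807), (du/dtau, dv/dtau) = (1.538717, 0.172140); Gamma_uuu = 0.000000, Gamma_uuv = 0.000000, Gamma_uvv = -2.656616, Gamma_vuu = 0.000000, Gamma_vuv = 0.301135, Gamma_vvv = 0.000000; k3 = (1.538717, 0.172140, 0.078722, -0.159526)
  k4: at (u, v) = (-0.063879, -0.909797), (du/dtau, dv/dtau) = (1.544713, 0.160091); Gamma_uuu = 0.000000, Gamma_uuv = 0.000000, Gamma_uvv = -2.748897, Gamma_vuu = 0.000000, Gamma_vuv = 0.291026, Gamma_vvv = 0.000000; k4 = (1.544713, 0.160091, 0.070452, -0.143938)
  Y <- Y + (h/6)(k1 + 2k2 + 2k3 + k4): u = -0.0638, v = -0.9099, du/dtau = 1.5446, dv/dtau = 0.1601


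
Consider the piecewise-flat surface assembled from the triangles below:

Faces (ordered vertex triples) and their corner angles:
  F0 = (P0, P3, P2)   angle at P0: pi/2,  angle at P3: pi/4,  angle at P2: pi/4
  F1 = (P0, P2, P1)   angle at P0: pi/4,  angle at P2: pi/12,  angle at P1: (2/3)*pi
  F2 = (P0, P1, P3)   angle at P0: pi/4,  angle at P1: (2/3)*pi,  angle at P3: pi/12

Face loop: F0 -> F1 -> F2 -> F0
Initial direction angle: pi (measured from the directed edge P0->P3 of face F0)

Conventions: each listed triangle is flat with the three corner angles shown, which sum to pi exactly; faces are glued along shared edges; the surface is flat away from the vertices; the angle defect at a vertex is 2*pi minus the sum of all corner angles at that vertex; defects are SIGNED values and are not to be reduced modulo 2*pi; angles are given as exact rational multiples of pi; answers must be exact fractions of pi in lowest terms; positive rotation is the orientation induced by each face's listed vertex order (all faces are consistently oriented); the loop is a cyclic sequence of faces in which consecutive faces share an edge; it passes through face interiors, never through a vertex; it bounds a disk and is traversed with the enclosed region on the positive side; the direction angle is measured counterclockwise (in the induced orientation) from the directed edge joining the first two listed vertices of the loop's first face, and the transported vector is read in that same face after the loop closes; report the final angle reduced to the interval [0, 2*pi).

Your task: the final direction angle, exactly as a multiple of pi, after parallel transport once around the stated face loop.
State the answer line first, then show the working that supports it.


Answer: final direction angle = 0

enclosed vertex P0: corner angles sum to pi, defect = 2*pi - pi = pi
final direction = starting direction + enclosed defect total, reduced mod 2*pi (induced orientation)
final angle = pi + pi = 0 (mod 2*pi)


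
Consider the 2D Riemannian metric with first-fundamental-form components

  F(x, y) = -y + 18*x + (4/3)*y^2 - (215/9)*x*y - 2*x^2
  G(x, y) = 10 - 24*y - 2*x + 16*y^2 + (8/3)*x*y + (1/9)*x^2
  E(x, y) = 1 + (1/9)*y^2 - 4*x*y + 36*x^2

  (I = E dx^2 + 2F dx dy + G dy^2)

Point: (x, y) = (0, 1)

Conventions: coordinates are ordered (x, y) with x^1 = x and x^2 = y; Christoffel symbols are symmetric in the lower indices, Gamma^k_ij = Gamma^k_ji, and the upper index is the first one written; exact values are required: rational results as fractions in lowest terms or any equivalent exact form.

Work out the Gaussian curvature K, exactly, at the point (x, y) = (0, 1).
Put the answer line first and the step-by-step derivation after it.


Answer: K = -1953/361

E = 10/9, F = 1/3, G = 2, EG - F^2 = 19/9 at the point
E_x = -4, E_y = 2/9, F_x = -53/9, F_y = 5/3, G_x = 2/3, G_y = 8
E_yy = 2/9, F_xy = -215/9, G_xx = 2/9
Brioschi: K = (det M1 - det M2) / (EG - F^2)^2 with the standard first/second-derivative matrices M1, M2.
M1 = [[-E_yy/2 + F_xy - G_xx/2, E_x/2, F_x - E_y/2], [F_y - G_x/2, E, F], [G_y/2, F, G]] = [[-217/9, -2, -6], [4/3, 10/9, 1/3], [4, 1/3, 2]]; det M1 = -1963/81
M2 = [[0, E_y/2, G_x/2], [E_y/2, E, F], [G_x/2, F, G]] = [[0, 1/9, 1/3], [1/9, 10/9, 1/3], [1/3, 1/3, 2]]; det M2 = -10/81
det M1 - det M2 = -217/9; K = -217/9 / (19/9)^2 = -1953/361


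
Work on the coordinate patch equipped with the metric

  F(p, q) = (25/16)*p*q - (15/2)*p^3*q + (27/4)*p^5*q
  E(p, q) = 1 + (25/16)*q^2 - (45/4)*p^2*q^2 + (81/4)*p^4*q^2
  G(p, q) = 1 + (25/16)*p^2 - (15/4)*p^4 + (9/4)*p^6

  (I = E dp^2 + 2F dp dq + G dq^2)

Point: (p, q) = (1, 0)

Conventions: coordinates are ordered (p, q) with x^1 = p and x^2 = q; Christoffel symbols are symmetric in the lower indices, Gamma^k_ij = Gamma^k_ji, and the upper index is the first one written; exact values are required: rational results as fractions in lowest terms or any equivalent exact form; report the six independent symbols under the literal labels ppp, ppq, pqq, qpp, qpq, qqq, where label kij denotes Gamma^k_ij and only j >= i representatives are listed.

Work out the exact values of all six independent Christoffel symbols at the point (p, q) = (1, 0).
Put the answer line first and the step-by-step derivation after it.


Answer: Gamma_ppp = 0, Gamma_ppq = 0, Gamma_pqq = 0, Gamma_qpp = 0, Gamma_qpq = 13/17, Gamma_qqq = 0

E = 1, F = 0, G = 17/16 at the point
E_p = 0, E_q = 0, F_p = 0, F_q = 13/16, G_p = 13/8, G_q = 0
EG - F^2 = 17/16;  g^inv = (16/17) * [[17/16, 0], [0, 1]]
first-kind symbols [ij,l] = (1/2)(d_i g_jl + d_j g_il - d_l g_ij): [pp,p] = E_p/2 = 0, [pp,q] = F_p - E_q/2 = 0, [pq,p] = E_q/2 = 0, [pq,q] = G_p/2 = 13/16, [qq,p] = F_q - G_p/2 = 0, [qq,q] = G_q/2 = 0
Gamma^p_ij = (G*[ij,p] - F*[ij,q])/(EG - F^2), Gamma^q_ij = (E*[ij,q] - F*[ij,p])/(EG - F^2)


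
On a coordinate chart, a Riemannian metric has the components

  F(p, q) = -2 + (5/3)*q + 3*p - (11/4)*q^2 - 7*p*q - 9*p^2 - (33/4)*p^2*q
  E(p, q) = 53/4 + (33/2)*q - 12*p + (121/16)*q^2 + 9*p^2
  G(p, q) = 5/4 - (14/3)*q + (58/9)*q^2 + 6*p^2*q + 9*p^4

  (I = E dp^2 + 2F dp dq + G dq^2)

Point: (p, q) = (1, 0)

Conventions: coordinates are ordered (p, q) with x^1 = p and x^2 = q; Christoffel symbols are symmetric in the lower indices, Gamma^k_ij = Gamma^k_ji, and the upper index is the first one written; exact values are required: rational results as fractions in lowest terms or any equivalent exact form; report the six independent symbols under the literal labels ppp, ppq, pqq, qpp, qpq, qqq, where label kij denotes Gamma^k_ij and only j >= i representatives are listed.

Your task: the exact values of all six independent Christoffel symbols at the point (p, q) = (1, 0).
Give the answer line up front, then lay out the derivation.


Answer: Gamma_ppp = -276/73, Gamma_ppq = 1219/219, Gamma_pqq = -15283/1971, Gamma_qpp = -381/73, Gamma_qpq = 1336/219, Gamma_qqq = -11800/1971

E = 41/4, F = -8, G = 41/4 at the point
E_p = 6, E_q = 33/2, F_p = -15, F_q = -163/12, G_p = 36, G_q = 4/3
EG - F^2 = 657/16;  g^inv = (16/657) * [[41/4, 8], [8, 41/4]]
first-kind symbols [ij,l] = (1/2)(d_i g_jl + d_j g_il - d_l g_ij): [pp,p] = E_p/2 = 3, [pp,q] = F_p - E_q/2 = -93/4, [pq,p] = E_q/2 = 33/4, [pq,q] = G_p/2 = 18, [qq,p] = F_q - G_p/2 = -379/12, [qq,q] = G_q/2 = 2/3
Gamma^p_ij = (G*[ij,p] - F*[ij,q])/(EG - F^2), Gamma^q_ij = (E*[ij,q] - F*[ij,p])/(EG - F^2)


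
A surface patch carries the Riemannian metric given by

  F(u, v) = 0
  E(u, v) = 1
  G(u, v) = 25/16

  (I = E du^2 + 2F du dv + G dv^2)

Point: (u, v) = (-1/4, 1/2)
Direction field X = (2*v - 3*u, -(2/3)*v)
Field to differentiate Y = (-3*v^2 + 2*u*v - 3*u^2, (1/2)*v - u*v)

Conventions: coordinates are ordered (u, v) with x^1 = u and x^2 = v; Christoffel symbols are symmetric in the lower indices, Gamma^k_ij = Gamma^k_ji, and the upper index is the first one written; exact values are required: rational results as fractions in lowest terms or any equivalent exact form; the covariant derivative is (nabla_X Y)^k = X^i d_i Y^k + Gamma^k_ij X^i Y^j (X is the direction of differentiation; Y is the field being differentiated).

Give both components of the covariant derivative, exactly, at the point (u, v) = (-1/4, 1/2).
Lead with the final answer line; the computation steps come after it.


Answer: (nabla_X Y)^u = 133/24, (nabla_X Y)^v = -9/8

E = 1, F = 0, G = 25/16 at the point
E_u = 0, E_v = 0, F_u = 0, F_v = 0, G_u = 0, G_v = 0
EG - F^2 = 25/16;  g^inv = (16/25) * [[25/16, 0], [0, 1]]
first-kind symbols [ij,l] = (1/2)(d_i g_jl + d_j g_il - d_l g_ij): [uu,u] = E_u/2 = 0, [uu,v] = F_u - E_v/2 = 0, [uv,u] = E_v/2 = 0, [uv,v] = G_u/2 = 0, [vv,u] = F_v - G_u/2 = 0, [vv,v] = G_v/2 = 0
Gamma^u_ij = (G*[ij,u] - F*[ij,v])/(EG - F^2), Gamma^v_ij = (E*[ij,v] - F*[ij,u])/(EG - F^2)
Gamma_uuu = 0, Gamma_uuv = 0, Gamma_uvv = 0, Gamma_vuu = 0, Gamma_vuv = 0, Gamma_vvv = 0
X = (7/4, -1/3), Y = (-19/16, 3/8) at the point


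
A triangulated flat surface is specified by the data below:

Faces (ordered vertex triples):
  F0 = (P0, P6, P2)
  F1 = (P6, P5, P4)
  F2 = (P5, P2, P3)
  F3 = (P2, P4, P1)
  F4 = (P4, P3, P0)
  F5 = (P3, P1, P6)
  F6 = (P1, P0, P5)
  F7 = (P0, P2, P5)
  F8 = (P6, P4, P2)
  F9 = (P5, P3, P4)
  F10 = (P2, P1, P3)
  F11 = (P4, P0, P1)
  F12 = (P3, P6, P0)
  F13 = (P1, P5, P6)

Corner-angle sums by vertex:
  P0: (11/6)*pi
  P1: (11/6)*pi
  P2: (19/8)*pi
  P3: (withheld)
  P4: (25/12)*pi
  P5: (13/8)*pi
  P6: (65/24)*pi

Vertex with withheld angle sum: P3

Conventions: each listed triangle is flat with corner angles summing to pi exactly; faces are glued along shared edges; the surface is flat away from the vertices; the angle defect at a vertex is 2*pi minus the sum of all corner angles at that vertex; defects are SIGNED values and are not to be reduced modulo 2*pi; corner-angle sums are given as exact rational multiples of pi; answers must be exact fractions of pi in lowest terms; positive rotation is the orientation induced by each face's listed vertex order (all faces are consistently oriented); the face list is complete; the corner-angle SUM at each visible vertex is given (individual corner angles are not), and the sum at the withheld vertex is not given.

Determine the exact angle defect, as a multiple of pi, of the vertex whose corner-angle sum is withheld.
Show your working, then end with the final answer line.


V = 7, E = 21, F = 14; chi = V - E + F = 0
Gauss-Bonnet: total defect = 2*pi*chi = 0; visible defects sum to (-11/24)*pi

Answer: defect(P3) = (11/24)*pi


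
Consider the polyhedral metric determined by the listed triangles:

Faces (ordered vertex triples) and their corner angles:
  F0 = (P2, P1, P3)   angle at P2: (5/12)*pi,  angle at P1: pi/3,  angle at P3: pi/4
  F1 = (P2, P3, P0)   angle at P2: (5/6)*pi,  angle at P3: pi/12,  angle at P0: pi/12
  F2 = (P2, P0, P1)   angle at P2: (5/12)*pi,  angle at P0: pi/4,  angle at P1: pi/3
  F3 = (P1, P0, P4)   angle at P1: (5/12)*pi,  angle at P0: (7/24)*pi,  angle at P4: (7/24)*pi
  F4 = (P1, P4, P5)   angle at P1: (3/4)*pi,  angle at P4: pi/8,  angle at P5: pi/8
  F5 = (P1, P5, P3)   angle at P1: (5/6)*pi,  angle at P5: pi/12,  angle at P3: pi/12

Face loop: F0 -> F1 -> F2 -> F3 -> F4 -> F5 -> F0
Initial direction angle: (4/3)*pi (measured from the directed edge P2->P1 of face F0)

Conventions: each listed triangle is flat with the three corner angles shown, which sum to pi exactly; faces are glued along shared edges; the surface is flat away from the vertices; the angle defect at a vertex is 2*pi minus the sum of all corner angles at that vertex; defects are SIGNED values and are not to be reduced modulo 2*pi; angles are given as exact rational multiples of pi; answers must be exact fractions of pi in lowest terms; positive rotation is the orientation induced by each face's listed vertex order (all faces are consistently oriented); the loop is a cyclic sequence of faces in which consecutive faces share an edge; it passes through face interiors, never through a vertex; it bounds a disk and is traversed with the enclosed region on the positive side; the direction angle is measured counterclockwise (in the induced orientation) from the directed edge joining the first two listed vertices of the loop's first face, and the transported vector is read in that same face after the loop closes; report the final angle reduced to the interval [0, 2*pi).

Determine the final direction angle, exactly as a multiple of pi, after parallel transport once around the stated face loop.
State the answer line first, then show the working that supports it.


Answer: final direction angle = pi

enclosed vertex P1: corner angles sum to (8/3)*pi, defect = 2*pi - (8/3)*pi = (-2/3)*pi
enclosed vertex P2: corner angles sum to (5/3)*pi, defect = 2*pi - (5/3)*pi = pi/3
transport around the loop rotates by the sum of enclosed defects; add to the initial angle mod 2*pi
final angle = (4/3)*pi - pi/3 = pi (mod 2*pi)


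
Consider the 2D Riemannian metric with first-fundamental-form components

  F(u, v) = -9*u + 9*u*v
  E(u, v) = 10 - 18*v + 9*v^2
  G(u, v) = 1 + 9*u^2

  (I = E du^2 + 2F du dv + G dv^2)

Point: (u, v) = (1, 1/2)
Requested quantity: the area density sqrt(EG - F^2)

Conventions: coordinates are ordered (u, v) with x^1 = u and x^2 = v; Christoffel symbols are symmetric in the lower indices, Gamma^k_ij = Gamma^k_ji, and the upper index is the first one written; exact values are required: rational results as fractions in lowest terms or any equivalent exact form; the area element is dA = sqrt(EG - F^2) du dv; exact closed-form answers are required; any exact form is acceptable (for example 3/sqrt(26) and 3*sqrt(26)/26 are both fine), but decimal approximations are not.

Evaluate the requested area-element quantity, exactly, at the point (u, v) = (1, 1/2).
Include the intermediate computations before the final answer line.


E = 13/4, F = -9/2, G = 10; EG - F^2 = 49/4

Answer: sqrt(EG - F^2) = 7/2


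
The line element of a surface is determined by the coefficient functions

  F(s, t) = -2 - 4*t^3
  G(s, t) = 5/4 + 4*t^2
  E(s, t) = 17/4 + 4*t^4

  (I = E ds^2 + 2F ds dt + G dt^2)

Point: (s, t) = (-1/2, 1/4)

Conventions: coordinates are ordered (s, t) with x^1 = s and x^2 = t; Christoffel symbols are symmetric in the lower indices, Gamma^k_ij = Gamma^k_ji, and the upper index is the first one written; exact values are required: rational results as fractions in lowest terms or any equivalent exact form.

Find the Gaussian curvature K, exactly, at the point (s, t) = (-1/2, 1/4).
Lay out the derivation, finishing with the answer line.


E = 273/64, F = -33/16, G = 3/2, EG - F^2 = 549/256 at the point
E_s = 0, E_t = 1/4, F_s = 0, F_t = -3/4, G_s = 0, G_t = 2
E_tt = 3, F_st = 0, G_ss = 0
Apply the Brioschi formula K = (det M1 - det M2)/(EG - F^2)^2 over the derivative matrices of E, F, G.
M1 = [[-E_tt/2 + F_st - G_ss/2, E_s/2, F_s - E_t/2], [F_t - G_s/2, E, F], [G_t/2, F, G]] = [[-3/2, 0, -1/8], [-3/4, 273/64, -33/16], [1, -33/16, 3/2]]; det M1 = -1473/512
M2 = [[0, E_t/2, G_s/2], [E_t/2, E, F], [G_s/2, F, G]] = [[0, 1/8, 0], [1/8, 273/64, -33/16], [0, -33/16, 3/2]]; det M2 = -3/128
det M1 - det M2 = -1461/512; K = -1461/512 / (549/256)^2 = -62336/100467

Answer: K = -62336/100467


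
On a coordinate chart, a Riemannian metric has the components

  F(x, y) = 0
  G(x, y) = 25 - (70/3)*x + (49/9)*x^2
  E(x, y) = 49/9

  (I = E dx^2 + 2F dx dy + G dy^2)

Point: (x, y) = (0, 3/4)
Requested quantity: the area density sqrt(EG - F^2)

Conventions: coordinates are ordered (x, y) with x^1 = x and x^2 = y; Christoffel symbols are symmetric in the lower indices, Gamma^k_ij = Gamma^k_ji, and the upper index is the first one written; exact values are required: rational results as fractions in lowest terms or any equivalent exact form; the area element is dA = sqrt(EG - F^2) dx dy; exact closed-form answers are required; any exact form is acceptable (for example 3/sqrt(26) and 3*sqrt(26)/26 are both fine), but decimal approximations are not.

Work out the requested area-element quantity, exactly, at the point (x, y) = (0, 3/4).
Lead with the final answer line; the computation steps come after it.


Answer: sqrt(EG - F^2) = 35/3

E = 49/9, F = 0, G = 25; EG - F^2 = 1225/9


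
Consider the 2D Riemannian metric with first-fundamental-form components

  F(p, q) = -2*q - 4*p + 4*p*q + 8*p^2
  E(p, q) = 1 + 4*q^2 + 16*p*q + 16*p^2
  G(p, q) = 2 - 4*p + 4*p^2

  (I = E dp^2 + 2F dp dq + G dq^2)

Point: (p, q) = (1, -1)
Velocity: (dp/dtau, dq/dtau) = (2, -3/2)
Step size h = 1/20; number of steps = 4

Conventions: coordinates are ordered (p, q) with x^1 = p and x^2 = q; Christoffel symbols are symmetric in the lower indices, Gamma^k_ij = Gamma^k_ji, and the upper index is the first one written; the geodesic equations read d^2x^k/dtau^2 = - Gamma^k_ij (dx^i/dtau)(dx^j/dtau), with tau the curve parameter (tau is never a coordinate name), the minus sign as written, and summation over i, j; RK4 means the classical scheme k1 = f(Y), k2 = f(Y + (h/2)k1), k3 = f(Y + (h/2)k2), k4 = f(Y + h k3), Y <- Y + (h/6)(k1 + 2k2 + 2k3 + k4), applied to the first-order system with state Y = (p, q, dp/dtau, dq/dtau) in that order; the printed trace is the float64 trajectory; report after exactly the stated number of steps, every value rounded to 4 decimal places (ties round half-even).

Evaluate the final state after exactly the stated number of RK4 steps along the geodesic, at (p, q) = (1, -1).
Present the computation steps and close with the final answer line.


f(Y) = (dp/dtau, dq/dtau, -Gamma^p_ij Y'^i Y'^j, -Gamma^q_ij Y'^i Y'^j) with the Gammas evaluated at the stage position; h = 0.050000; intermediate values shown to 6 dp
step 0: p = 1.0000, q = -1.0000, dp/dtau = 2.0000, dq/dtau = -1.5000
step 1:
  k1: at (p, q) = (1.000000, -1.000000), (dp/dtau, dq/dtau) = (2.000000, -1.500000); Gamma_ppp = 1.333333, Gamma_ppq = 0.666667, Gamma_pqq = 0.000000, Gamma_qpp = 0.666667, Gamma_qpq = 0.333333, Gamma_qqq = 0.000000; k1 = (2.000000, -1.500000, -1.333333, -0.666667)
  k2: at (p, q) = (1.050000, -1.037500), (dp/dtau, dq/dtau) = (1.966667, -1.516667); Gamma_ppp = 1.263823, Gamma_ppq = 0.631912, Gamma_pqq = 0.000000, Gamma_qpp = 0.654214, Gamma_qpq = 0.327107, Gamma_qqq = 0.000000; k2 = (1.966667, -1.516667, -1.118483, -0.578980)
  k3: at (p, q) = (1.049167, -1.037917), (dp/dtau, dq/dtau) = (1.972038, -1.514474); Gamma_ppp = 1.265363, Gamma_ppq = 0.632681, Gamma_pqq = 0.000000, Gamma_qpp = 0.655304, Gamma_qpq = 0.327652, Gamma_qqq = 0.000000; k3 = (1.972038, -1.514474, -1.141778, -0.591302)
  k4: at (p, q) = (1.098602, -1.075724), (dp/dtau, dq/dtau) = (1.942911, -1.529565); Gamma_ppp = 1.201988, Gamma_ppq = 0.600994, Gamma_pqq = 0.000000, Gamma_qpp = 0.641574, Gamma_qpq = 0.320787, Gamma_qqq = 0.000000; k4 = (1.942911, -1.529565, -0.965310, -0.515245)
  Y <- Y + (h/6)(k1 + 2k2 + 2k3 + k4): p = 1.0985, q = -1.0758, dp/dtau = 1.9432, dq/dtau = -1.5294
step 2:
  k1: at (p, q) = (1.098503, -1.075765), (dp/dtau, dq/dtau) = (1.943174, -1.529354); Gamma_ppp = 1.202154, Gamma_ppq = 0.601077, Gamma_pqq = 0.000000, Gamma_qpp = 0.641694, Gamma_qpq = 0.320847, Gamma_qqq = 0.000000; k1 = (1.943174, -1.529354, -0.966680, -0.516001)
  k2: at (p, q) = (1.147082, -1.113999), (dp/dtau, dq/dtau) = (1.919007, -1.542254); Gamma_ppp = 1.144955, Gamma_ppq = 0.572478, Gamma_pqq = 0.000000, Gamma_qpp = 0.627777, Gamma_qpq = 0.313888, Gamma_qqq = 0.000000; k2 = (1.919007, -1.542254, -0.827792, -0.453877)
  k3: at (p, q) = (1.146478, -1.114322), (dp/dtau, dq/dtau) = (1.922479, -1.540701); Gamma_ppp = 1.145912, Gamma_ppq = 0.572956, Gamma_pqq = 0.000000, Gamma_qpp = 0.628530, Gamma_qpq = 0.314265, Gamma_qqq = 0.000000; k3 = (1.922479, -1.540701, -0.841053, -0.461316)
  k4: at (p, q) = (1.194627, -1.152800), (dp/dtau, dq/dtau) = (1.901121, -1.552420); Gamma_ppp = 1.093567, Gamma_ppq = 0.546783, Gamma_pqq = 0.000000, Gamma_qpp = 0.614355, Gamma_qpq = 0.307177, Gamma_qqq = 0.000000; k4 = (1.901121, -1.552420, -0.724951, -0.407270)
  Y <- Y + (h/6)(k1 + 2k2 + 2k3 + k4): p = 1.1946, q = -1.1528, dp/dtau = 1.9013, dq/dtau = -1.5523
step 3:
  k1: at (p, q) = (1.194563, -1.152829), (dp/dtau, dq/dtau) = (1.901263, -1.552301); Gamma_ppp = 1.093658, Gamma_ppq = 0.546829, Gamma_pqq = 0.000000, Gamma_qpp = 0.614427, Gamma_qpq = 0.307214, Gamma_qqq = 0.000000; k1 = (1.901263, -1.552301, -0.725606, -0.407652)
  k2: at (p, q) = (1.242095, -1.191637), (dp/dtau, dq/dtau) = (1.883122, -1.562492); Gamma_ppp = 1.046010, Gamma_ppq = 0.523005, Gamma_pqq = 0.000000, Gamma_qpp = 0.600547, Gamma_qpq = 0.300273, Gamma_qqq = 0.000000; k2 = (1.883122, -1.562492, -0.631566, -0.362602)
  k3: at (p, q) = (1.241641, -1.191892), (dp/dtau, dq/dtau) = (1.885473, -1.561366); Gamma_ppp = 1.046626, Gamma_ppq = 0.523313, Gamma_pqq = 0.000000, Gamma_qpp = 0.601074, Gamma_qpq = 0.300537, Gamma_qqq = 0.000000; k3 = (1.885473, -1.561366, -0.639589, -0.367314)
  k4: at (p, q) = (1.288837, -1.230898), (dp/dtau, dq/dtau) = (1.869283, -1.570667); Gamma_ppp = 1.002786, Gamma_ppq = 0.501393, Gamma_pqq = 0.000000, Gamma_qpp = 0.587354, Gamma_qpq = 0.293677, Gamma_qqq = 0.000000; k4 = (1.869283, -1.570667, -0.559754, -0.327860)
  Y <- Y + (h/6)(k1 + 2k2 + 2k3 + k4): p = 1.2888, q = -1.2309, dp/dtau = 1.8694, dq/dtau = -1.5706
step 4:
  k1: at (p, q) = (1.288794, -1.230918), (dp/dtau, dq/dtau) = (1.869365, -1.570596); Gamma_ppp = 1.002838, Gamma_ppq = 0.501419, Gamma_pqq = 0.000000, Gamma_qpp = 0.587399, Gamma_qpq = 0.293700, Gamma_qqq = 0.000000; k1 = (1.869365, -1.570596, -0.560095, -0.328068)
  k2: at (p, q) = (1.335528, -1.270183), (dp/dtau, dq/dtau) = (1.855363, -1.578797); Gamma_ppp = 0.962616, Gamma_ppq = 0.481308, Gamma_pqq = 0.000000, Gamma_qpp = 0.574137, Gamma_qpq = 0.287068, Gamma_qqq = 0.000000; k2 = (1.855363, -1.578797, -0.493947, -0.294607)
  k3: at (p, q) = (1.335178, -1.270388), (dp/dtau, dq/dtau) = (1.857017, -1.577961); Gamma_ppp = 0.963027, Gamma_ppq = 0.481513, Gamma_pqq = 0.000000, Gamma_qpp = 0.574512, Gamma_qpq = 0.287256, Gamma_qqq = 0.000000; k3 = (1.857017, -1.577961, -0.499051, -0.297719)
  k4: at (p, q) = (1.381645, -1.309817), (dp/dtau, dq/dtau) = (1.844413, -1.585482); Gamma_ppp = 0.925814, Gamma_ppq = 0.462907, Gamma_pqq = 0.000000, Gamma_qpp = 0.561578, Gamma_qpq = 0.280789, Gamma_qqq = 0.000000; k4 = (1.844413, -1.585482, -0.442146, -0.268196)
  Y <- Y + (h/6)(k1 + 2k2 + 2k3 + k4): p = 1.3816, q = -1.3098, dp/dtau = 1.8445, dq/dtau = -1.5854

Answer: p = 1.3816, q = -1.3098, dp/dtau = 1.8445, dq/dtau = -1.5854


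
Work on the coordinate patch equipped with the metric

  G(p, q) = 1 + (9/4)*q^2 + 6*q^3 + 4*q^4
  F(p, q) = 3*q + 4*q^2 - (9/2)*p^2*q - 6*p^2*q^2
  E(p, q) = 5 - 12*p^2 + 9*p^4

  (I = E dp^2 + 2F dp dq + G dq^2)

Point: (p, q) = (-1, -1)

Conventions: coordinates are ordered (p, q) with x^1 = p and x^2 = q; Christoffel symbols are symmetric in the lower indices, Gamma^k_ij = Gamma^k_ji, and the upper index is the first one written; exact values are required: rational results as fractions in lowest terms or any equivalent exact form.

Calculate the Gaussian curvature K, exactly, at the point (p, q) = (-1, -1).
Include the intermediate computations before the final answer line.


E = 2, F = -1/2, G = 5/4, EG - F^2 = 9/4 at the point
E_p = -12, E_q = 0, F_p = 3, F_q = 5/2, G_p = 0, G_q = -5/2
E_qq = 0, F_pq = -15, G_pp = 0
Using the Brioschi determinant formula for K from the metric derivatives:
M1 = [[-E_qq/2 + F_pq - G_pp/2, E_p/2, F_p - E_q/2], [F_q - G_p/2, E, F], [G_q/2, F, G]] = [[-15, -6, 3], [5/2, 2, -1/2], [-5/4, -1/2, 5/4]]; det M1 = -15
M2 = [[0, E_q/2, G_p/2], [E_q/2, E, F], [G_p/2, F, G]] = [[0, 0, 0], [0, 2, -1/2], [0, -1/2, 5/4]]; det M2 = 0
det M1 - det M2 = -15; K = -15 / (9/4)^2 = -80/27

Answer: K = -80/27


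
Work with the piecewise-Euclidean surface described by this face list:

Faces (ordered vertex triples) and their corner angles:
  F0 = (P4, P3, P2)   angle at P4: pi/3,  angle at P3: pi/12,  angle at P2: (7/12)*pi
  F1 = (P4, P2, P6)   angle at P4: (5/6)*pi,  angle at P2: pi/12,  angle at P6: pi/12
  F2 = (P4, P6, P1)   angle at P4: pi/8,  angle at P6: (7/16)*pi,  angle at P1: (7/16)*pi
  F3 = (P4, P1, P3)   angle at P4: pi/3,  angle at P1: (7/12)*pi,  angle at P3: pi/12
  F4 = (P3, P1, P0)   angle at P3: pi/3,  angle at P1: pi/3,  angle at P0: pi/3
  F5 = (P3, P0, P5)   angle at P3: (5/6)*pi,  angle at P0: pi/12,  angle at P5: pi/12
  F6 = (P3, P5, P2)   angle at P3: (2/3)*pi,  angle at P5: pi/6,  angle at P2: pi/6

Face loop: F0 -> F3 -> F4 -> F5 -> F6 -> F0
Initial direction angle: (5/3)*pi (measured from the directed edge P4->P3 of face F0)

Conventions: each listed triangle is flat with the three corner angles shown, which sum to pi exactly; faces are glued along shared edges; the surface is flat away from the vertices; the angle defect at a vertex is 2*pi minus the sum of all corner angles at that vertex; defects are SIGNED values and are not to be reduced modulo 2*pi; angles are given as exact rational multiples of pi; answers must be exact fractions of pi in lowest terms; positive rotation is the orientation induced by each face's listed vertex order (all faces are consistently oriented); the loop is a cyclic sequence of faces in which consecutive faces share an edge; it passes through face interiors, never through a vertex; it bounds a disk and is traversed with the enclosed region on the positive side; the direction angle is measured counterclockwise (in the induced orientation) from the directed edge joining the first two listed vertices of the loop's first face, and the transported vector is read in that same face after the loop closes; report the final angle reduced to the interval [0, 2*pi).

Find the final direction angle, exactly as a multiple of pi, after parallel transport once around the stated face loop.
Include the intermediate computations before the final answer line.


enclosed vertex P3: corner angles sum to 2*pi, defect = 2*pi - 2*pi = 0
adding the enclosed defects to the starting angle (mod 2*pi, induced orientation) gives the holonomy
final angle = (5/3)*pi + 0 = (5/3)*pi (mod 2*pi)

Answer: final direction angle = (5/3)*pi


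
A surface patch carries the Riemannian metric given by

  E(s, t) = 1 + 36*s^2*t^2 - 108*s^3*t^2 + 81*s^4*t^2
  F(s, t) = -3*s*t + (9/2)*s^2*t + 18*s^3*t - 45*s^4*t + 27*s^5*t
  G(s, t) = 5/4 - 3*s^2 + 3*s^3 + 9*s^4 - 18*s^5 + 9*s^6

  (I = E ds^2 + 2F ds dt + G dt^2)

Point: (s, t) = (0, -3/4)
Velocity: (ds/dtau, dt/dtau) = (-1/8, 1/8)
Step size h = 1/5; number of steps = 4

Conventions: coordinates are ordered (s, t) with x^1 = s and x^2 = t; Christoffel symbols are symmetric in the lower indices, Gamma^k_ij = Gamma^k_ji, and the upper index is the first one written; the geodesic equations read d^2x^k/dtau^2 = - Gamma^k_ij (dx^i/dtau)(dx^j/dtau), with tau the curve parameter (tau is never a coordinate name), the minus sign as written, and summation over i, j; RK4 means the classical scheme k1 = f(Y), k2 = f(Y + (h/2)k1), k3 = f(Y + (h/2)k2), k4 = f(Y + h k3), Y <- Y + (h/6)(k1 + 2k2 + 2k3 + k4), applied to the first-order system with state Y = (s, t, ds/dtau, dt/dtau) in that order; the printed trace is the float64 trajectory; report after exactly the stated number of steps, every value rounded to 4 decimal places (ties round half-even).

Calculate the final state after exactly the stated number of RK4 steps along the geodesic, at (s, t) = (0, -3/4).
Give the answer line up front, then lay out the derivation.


Answer: s = -0.0977, t = -0.6582, ds/dtau = -0.1169, dt/dtau = 0.1059

f(Y) = (ds/dtau, dt/dtau, -Gamma^s_ij Y'^i Y'^j, -Gamma^t_ij Y'^i Y'^j) with the Gammas evaluated at the stage position; h = 0.200000; intermediate values shown to 6 dp
step 0: s = 0.0000, t = -0.7500, ds/dtau = -0.1250, dt/dtau = 0.1250
step 1:
  k1: at (s, t) = (0.000000, -0.750000), (ds/dtau, dt/dtau) = (-0.125000, 0.125000); Gamma_sss = 0.000000, Gamma_sst = 0.000000, Gamma_stt = 0.000000, Gamma_tss = 1.800000, Gamma_tst = 0.000000, Gamma_ttt = 0.000000; k1 = (-0.125000, 0.125000, 0.000000, -0.028125)
  k2: at (s, t) = (-0.012500, -0.737500), (ds/dtau, dt/dtau) = (-0.125000, 0.122188); Gamma_sss = -0.206512, Gamma_sst = -0.003437, Gamma_stt = 0.000000, Gamma_tss = 1.830676, Gamma_tst = 0.030468, Gamma_ttt = 0.000000; k2 = (-0.125000, 0.122188, 0.003122, -0.027674)
  k3: at (s, t) = (-0.012500, -0.737781), (ds/dtau, dt/dtau) = (-0.124688, 0.122233); Gamma_sss = -0.206669, Gamma_sst = -0.003438, Gamma_stt = 0.000000, Gamma_tss = 1.831371, Gamma_tst = 0.030468, Gamma_ttt = 0.000000; k3 = (-0.124688, 0.122233, 0.003108, -0.027544)
  k4: at (s, t) = (-0.024938, -0.725553), (ds/dtau, dt/dtau) = (-0.124378, 0.119491); Gamma_sss = -0.417965, Gamma_sst = -0.013866, Gamma_stt = 0.000000, Gamma_tss = 1.848510, Gamma_tst = 0.061323, Gamma_ttt = 0.000000; k4 = (-0.124378, 0.119491, 0.006054, -0.026774)
  Y <- Y + (h/6)(k1 + 2k2 + 2k3 + k4): s = -0.0250, t = -0.7256, ds/dtau = -0.1244, dt/dtau = 0.1195
step 2:
  k1: at (s, t) = (-0.024958, -0.725556), (ds/dtau, dt/dtau) = (-0.124383, 0.119489); Gamma_sss = -0.418348, Gamma_sst = -0.013890, Gamma_stt = 0.000000, Gamma_tss = 1.848583, Gamma_tst = 0.061375, Gamma_ttt = 0.000000; k1 = (-0.124383, 0.119489, 0.006059, -0.026775)
  k2: at (s, t) = (-0.037397, -0.713607), (ds/dtau, dt/dtau) = (-0.123777, 0.116811); Gamma_sss = -0.631943, Gamma_sst = -0.031447, Gamma_stt = 0.000000, Gamma_tss = 1.852267, Gamma_tst = 0.092173, Gamma_ttt = 0.000000; k2 = (-0.123777, 0.116811, 0.008772, -0.025713)
  k3: at (s, t) = (-0.037336, -0.713874), (ds/dtau, dt/dtau) = (-0.123506, 0.116918); Gamma_sss = -0.631265, Gamma_sst = -0.031353, Gamma_stt = 0.000000, Gamma_tss = 1.852803, Gamma_tst = 0.092023, Gamma_ttt = 0.000000; k3 = (-0.123506, 0.116918, 0.008724, -0.025604)
  k4: at (s, t) = (-0.049660, -0.702172), (ds/dtau, dt/dtau) = (-0.122638, 0.114368); Gamma_sss = -0.841715, Gamma_sst = -0.055669, Gamma_stt = 0.000000, Gamma_tss = 1.843050, Gamma_tst = 0.121895, Gamma_ttt = 0.000000; k4 = (-0.122638, 0.114368, 0.011098, -0.024300)
  Y <- Y + (h/6)(k1 + 2k2 + 2k3 + k4): s = -0.0497, t = -0.7022, ds/dtau = -0.1226, dt/dtau = 0.1144
step 3:
  k1: at (s, t) = (-0.049678, -0.702178), (ds/dtau, dt/dtau) = (-0.122645, 0.114365); Gamma_sss = -0.842082, Gamma_sst = -0.055712, Gamma_stt = 0.000000, Gamma_tss = 1.843083, Gamma_tst = 0.121939, Gamma_ttt = 0.000000; k1 = (-0.122645, 0.114365, 0.011103, -0.024302)
  k2: at (s, t) = (-0.061942, -0.690742), (ds/dtau, dt/dtau) = (-0.121534, 0.111935); Gamma_sss = -1.047276, Gamma_sst = -0.086556, Gamma_stt = 0.000000, Gamma_tss = 1.820709, Gamma_tst = 0.150480, Gamma_ttt = 0.000000; k2 = (-0.121534, 0.111935, 0.013114, -0.022799)
  k3: at (s, t) = (-0.061831, -0.690985), (ds/dtau, dt/dtau) = (-0.121333, 0.112085); Gamma_sss = -1.045845, Gamma_sst = -0.086264, Gamma_stt = 0.000000, Gamma_tss = 1.821292, Gamma_tst = 0.150224, Gamma_ttt = 0.000000; k3 = (-0.121333, 0.112085, 0.013050, -0.022727)
  k4: at (s, t) = (-0.073945, -0.679761), (ds/dtau, dt/dtau) = (-0.120034, 0.109820); Gamma_sss = -1.241399, Gamma_sst = -0.122781, Gamma_stt = 0.000000, Gamma_tss = 1.787343, Gamma_tst = 0.176778, Gamma_ttt = 0.000000; k4 = (-0.120034, 0.109820, 0.014649, -0.021092)
  Y <- Y + (h/6)(k1 + 2k2 + 2k3 + k4): s = -0.0740, t = -0.6798, ds/dtau = -0.1200, dt/dtau = 0.1098
step 4:
  k1: at (s, t) = (-0.073958, -0.679771), (ds/dtau, dt/dtau) = (-0.120042, 0.109817); Gamma_sss = -1.241691, Gamma_sst = -0.122829, Gamma_stt = 0.000000, Gamma_tss = 1.787346, Gamma_tst = 0.176806, Gamma_ttt = 0.000000; k1 = (-0.120042, 0.109817, 0.014654, -0.021094)
  k2: at (s, t) = (-0.085963, -0.668789), (ds/dtau, dt/dtau) = (-0.118576, 0.107708); Gamma_sss = -1.426286, Gamma_sst = -0.164535, Gamma_stt = 0.000000, Gamma_tss = 1.743103, Gamma_tst = 0.201082, Gamma_ttt = 0.000000; k2 = (-0.118576, 0.107708, 0.015851, -0.019372)
  k3: at (s, t) = (-0.085816, -0.669000), (ds/dtau, dt/dtau) = (-0.118457, 0.107880); Gamma_sss = -1.424390, Gamma_sst = -0.164010, Gamma_stt = 0.000000, Gamma_tss = 1.743861, Gamma_tst = 0.200795, Gamma_ttt = 0.000000; k3 = (-0.118457, 0.107880, 0.015795, -0.019338)
  k4: at (s, t) = (-0.097650, -0.658195), (ds/dtau, dt/dtau) = (-0.116883, 0.105949); Gamma_sss = -1.595346, Gamma_sst = -0.209872, Gamma_stt = 0.000000, Gamma_tss = 1.690891, Gamma_tst = 0.222441, Gamma_ttt = 0.000000; k4 = (-0.116883, 0.105949, 0.016597, -0.017591)
  Y <- Y + (h/6)(k1 + 2k2 + 2k3 + k4): s = -0.0977, t = -0.6582, ds/dtau = -0.1169, dt/dtau = 0.1059
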